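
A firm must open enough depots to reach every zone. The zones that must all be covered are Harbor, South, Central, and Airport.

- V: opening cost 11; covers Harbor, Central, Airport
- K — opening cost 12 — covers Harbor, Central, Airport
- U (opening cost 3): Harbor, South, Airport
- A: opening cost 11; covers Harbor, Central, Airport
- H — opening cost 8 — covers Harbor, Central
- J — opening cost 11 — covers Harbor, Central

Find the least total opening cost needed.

Choose U and H: together they cover Harbor, South, Central, Airport — every zone.
Total opening cost: 3 + 8 = 11.
No cover costs less than 11.

11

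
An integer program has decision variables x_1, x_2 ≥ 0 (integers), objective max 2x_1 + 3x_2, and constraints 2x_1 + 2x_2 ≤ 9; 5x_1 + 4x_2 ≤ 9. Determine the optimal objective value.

(x_1,x_2)=(0,2) is feasible, giving 6.
(x_1,x_2)=(1,1) is feasible, giving 5.
(x_1,x_2)=(0,1) is feasible, giving 3.
The best lattice point is (0,2), giving 6.

6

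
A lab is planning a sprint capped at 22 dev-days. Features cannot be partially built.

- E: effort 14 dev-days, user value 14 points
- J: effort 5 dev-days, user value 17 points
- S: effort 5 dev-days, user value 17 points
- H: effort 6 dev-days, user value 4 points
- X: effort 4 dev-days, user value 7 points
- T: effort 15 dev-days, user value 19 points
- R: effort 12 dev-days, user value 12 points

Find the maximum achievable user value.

46

This is an integer program with binary decision variables.
Allowing fractional choices, the relaxed optimum would be about 51.1, but features are indivisible.
J + S + R: effort 5 + 5 + 12 = 22 ≤ 22, user value 17 + 17 + 12 = 46.
J + S + H + X: effort 5 + 5 + 6 + 4 = 20 ≤ 22, user value 17 + 17 + 4 + 7 = 45.
J + S + X: effort 5 + 5 + 4 = 14 ≤ 22, user value 17 + 17 + 7 = 41.
Best is J, S, and R with total user value 46.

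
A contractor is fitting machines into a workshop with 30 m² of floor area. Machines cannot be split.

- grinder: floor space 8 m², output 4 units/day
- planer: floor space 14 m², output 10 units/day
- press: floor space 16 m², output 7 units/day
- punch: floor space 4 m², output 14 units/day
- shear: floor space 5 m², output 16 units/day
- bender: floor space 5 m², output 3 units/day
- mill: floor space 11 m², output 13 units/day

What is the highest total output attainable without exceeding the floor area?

grinder + punch + shear + mill: floor space 8 + 4 + 5 + 11 = 28 ≤ 30, output 4 + 14 + 16 + 13 = 47.
punch + shear + mill: floor space 4 + 5 + 11 = 20 ≤ 30, output 14 + 16 + 13 = 43.
punch + shear + bender + mill: floor space 4 + 5 + 5 + 11 = 25 ≤ 30, output 14 + 16 + 3 + 13 = 46.
Best is grinder, punch, shear, and mill with total output 47.

47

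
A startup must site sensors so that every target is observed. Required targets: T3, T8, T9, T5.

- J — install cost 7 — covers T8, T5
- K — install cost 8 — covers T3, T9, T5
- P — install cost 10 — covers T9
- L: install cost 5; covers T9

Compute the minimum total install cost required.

Choose J and K: together they cover T3, T8, T9, T5 — every target.
Total install cost: 7 + 8 = 15.
No cover costs less than 15.

15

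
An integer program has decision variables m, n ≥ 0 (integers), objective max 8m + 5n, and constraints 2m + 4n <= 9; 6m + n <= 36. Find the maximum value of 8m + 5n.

The continuous relaxation peaks at (4.5, 0) with value 36.00; rounding to a feasible lattice point costs some objective.
(m,n)=(4,0): 2·4+4·0=8≤9, 6·4+1·0=24≤36, objective 32.
(m,n)=(3,0): 2·3+4·0=6≤9, 6·3+1·0=18≤36, objective 24.
The best lattice point is (4,0), giving 32.

32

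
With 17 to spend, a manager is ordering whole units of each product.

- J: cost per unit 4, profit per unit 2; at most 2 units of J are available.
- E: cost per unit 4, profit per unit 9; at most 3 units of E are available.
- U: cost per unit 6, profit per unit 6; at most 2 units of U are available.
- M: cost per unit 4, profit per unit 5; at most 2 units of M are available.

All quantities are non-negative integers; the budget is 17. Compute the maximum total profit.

This is a bounded integer knapsack.
Take 3×E and 1×M: cost 16 ≤ 17, profit 3·9 + 1·5 = 32.
E has the best ratio (9/4) and is taken to its limit of 3; remaining capacity is filled optimally with the others.

32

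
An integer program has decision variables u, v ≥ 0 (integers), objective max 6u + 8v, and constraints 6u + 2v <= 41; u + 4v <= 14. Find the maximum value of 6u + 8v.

52

(u,v)=(6,2): 6·6+2·2=40≤41, 1·6+4·2=14≤14, objective 52.
(u,v)=(5,2): 6·5+2·2=34≤41, 1·5+4·2=13≤14, objective 46.
(u,v)=(6,1): 6·6+2·1=38≤41, 1·6+4·1=10≤14, objective 44.
No feasible integer point exceeds 52.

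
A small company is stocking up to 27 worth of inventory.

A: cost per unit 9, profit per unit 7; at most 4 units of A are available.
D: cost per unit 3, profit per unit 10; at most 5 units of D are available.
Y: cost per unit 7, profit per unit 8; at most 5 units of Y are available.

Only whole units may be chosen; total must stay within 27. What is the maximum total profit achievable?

This is a bounded integer knapsack.
5×D and 1×Y: cost 22 ≤ 27, profit 5·10 + 1·8 = 58.
1×A and 5×D: cost 24 ≤ 27, profit 1·7 + 5·10 = 57.
Best is 58.

58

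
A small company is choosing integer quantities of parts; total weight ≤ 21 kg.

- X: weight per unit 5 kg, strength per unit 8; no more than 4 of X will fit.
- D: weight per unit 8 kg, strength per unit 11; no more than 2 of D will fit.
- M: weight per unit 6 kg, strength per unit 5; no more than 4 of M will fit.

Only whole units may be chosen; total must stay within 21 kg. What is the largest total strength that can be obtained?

32

4×X: weight 20 ≤ 21, strength 4·8 = 32.
1×X and 2×D: weight 21 ≤ 21, strength 1·8 + 2·11 = 30.
Best is 32.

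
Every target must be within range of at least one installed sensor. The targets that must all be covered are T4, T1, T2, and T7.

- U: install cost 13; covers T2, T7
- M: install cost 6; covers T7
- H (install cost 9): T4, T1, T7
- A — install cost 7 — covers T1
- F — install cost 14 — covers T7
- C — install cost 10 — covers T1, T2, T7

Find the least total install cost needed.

This is an integer covering problem.
Choose H and C: together they cover T4, T1, T2, T7 — every target.
Total install cost: 9 + 10 = 19.
No cover costs less than 19.

19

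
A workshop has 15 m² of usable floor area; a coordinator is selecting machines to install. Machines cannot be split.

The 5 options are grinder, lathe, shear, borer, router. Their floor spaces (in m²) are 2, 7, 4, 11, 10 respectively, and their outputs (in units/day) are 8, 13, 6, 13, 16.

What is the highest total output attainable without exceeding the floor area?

This is an integer program with binary decision variables.
Allowing fractional choices, the relaxed optimum would be about 30.6, but machines are indivisible.
grinder + lathe + shear: floor space 2 + 7 + 4 = 13 ≤ 15, output 8 + 13 + 6 = 27.
grinder + router: floor space 2 + 10 = 12 ≤ 15, output 8 + 16 = 24.
shear + router: floor space 4 + 10 = 14 ≤ 15, output 6 + 16 = 22.
Best is grinder, lathe, and shear with total output 27.

27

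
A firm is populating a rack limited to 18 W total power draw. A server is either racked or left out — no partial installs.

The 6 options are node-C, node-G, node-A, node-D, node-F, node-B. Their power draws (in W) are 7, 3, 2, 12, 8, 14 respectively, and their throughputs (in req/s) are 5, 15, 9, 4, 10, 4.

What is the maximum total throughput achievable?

Allowing fractional choices, the relaxed optimum would be about 37.6, but servers are indivisible.
node-G + node-A + node-F: power draw 3 + 2 + 8 = 13 ≤ 18, throughput 15 + 9 + 10 = 34.
node-C + node-G + node-A: power draw 7 + 3 + 2 = 12 ≤ 18, throughput 5 + 15 + 9 = 29.
node-C + node-G + node-F: power draw 7 + 3 + 8 = 18 ≤ 18, throughput 5 + 15 + 10 = 30.
Best is node-G, node-A, and node-F with total throughput 34.

34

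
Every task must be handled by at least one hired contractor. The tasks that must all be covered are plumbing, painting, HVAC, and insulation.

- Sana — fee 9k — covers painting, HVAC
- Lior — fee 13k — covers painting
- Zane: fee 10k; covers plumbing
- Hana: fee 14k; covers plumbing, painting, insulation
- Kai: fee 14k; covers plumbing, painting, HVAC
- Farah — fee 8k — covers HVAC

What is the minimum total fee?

Choose Hana and Farah: together they cover plumbing, painting, HVAC, insulation — every task.
Total fee: 14 + 8 = 22.

22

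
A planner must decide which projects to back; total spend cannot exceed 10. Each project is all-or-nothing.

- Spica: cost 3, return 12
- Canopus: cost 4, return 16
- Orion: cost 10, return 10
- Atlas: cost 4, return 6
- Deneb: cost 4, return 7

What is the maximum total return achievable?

28

Treat it as a binary knapsack problem.
Allowing fractional choices, the relaxed optimum would be about 33.2, but projects are indivisible.
Canopus + Deneb: cost 4 + 4 = 8 ≤ 10, return 16 + 7 = 23.
Canopus + Atlas: cost 4 + 4 = 8 ≤ 10, return 16 + 6 = 22.
Spica + Canopus: cost 3 + 4 = 7 ≤ 10, return 12 + 16 = 28.
Best is Spica and Canopus with total return 28.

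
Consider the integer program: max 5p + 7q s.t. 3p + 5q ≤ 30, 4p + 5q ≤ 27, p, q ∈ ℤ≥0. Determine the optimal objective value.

The continuous relaxation peaks at (0, 5.4) with value 37.80; rounding to a feasible lattice point costs some objective.
(p,q)=(3,3): 3·3+5·3=24≤30, 4·3+5·3=27≤27, objective 36.
(p,q)=(0,5): 3·0+5·5=25≤30, 4·0+5·5=25≤27, objective 35.
The best lattice point is (3,3), giving 36.

36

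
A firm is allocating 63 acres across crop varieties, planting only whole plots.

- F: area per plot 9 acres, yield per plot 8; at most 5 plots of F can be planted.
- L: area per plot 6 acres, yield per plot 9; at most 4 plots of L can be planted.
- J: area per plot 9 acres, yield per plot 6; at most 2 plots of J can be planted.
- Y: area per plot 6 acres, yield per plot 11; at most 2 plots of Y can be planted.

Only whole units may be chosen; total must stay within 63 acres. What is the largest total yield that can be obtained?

Y has the best ratio (11/6); taking only Y gives at most 2×11 = 22 (stopped by the supply cap of 2).
Mixing does better — 3×F, 4×L, and 2×Y: area 63 ≤ 63, yield 3·8 + 4·9 + 2·11 = 82.

82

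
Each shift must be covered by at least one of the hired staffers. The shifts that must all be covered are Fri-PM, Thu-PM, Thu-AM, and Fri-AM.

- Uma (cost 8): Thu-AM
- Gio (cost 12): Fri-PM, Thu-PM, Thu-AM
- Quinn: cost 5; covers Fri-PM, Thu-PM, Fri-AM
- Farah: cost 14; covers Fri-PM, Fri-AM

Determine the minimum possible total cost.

13

Choose Uma and Quinn: together they cover Fri-PM, Thu-PM, Thu-AM, Fri-AM — every shift.
Total cost: 8 + 5 = 13.
No cover costs less than 13.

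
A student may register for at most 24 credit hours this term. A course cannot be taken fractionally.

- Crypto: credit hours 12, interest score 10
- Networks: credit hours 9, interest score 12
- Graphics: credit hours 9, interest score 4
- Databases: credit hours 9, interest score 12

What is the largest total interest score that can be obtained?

Allowing fractional choices, the relaxed optimum would be about 29.0, but courses are indivisible.
Crypto + Networks: credit hours 12 + 9 = 21 ≤ 24, interest score 10 + 12 = 22.
Crypto + Databases: credit hours 12 + 9 = 21 ≤ 24, interest score 10 + 12 = 22.
Networks + Databases: credit hours 9 + 9 = 18 ≤ 24, interest score 12 + 12 = 24.
Best is Networks and Databases with total interest score 24.

24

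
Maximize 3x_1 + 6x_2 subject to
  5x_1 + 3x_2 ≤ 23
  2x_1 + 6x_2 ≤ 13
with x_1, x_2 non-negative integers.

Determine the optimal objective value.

The continuous relaxation peaks at (4.12, 0.792) with value 17.12; rounding to a feasible lattice point costs some objective.
(x_1,x_2)=(3,1) is feasible, giving 15.
(x_1,x_2)=(4,0) is feasible, giving 12.
(x_1,x_2)=(2,1) is feasible, giving 12.
(x_1,x_2)=(3,0) is feasible, giving 9.
Maximum is 15 at (x_1,x_2)=(3,1).

15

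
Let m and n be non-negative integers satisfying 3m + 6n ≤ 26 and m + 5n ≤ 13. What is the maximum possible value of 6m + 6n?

(m,n)=(8,0) is feasible, giving 48.
(m,n)=(7,0) is feasible, giving 42.
The best lattice point is (8,0), giving 48.

48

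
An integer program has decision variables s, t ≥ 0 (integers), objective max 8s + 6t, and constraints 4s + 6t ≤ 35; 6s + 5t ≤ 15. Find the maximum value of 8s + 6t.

18

The continuous relaxation peaks at (2.5, 0) with value 20.00; rounding to a feasible lattice point costs some objective.
(s,t)=(0,3): 4·0+6·3=18≤35, 6·0+5·3=15≤15, objective 18.
(s,t)=(2,0): 4·2+6·0=8≤35, 6·2+5·0=12≤15, objective 16.
(s,t)=(1,1): 4·1+6·1=10≤35, 6·1+5·1=11≤15, objective 14.
(s,t)=(0,2): 4·0+6·2=12≤35, 6·0+5·2=10≤15, objective 12.
Maximum is 18 at (s,t)=(0,3).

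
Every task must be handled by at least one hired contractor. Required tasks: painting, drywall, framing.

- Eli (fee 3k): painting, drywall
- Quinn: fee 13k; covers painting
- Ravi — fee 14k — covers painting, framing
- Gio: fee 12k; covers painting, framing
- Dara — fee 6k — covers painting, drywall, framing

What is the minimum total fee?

6

The greedy cost-per-new-task heuristic would pick Eli and Dara for 9, but a cheaper cover exists.
Dara alone covers painting, drywall, framing — every task.
Total fee: 6.
No cover costs less than 6.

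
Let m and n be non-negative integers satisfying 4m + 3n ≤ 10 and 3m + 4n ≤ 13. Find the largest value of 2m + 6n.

(m,n)=(0,3): 4·0+3·3=9≤10, 3·0+4·3=12≤13, objective 18.
(m,n)=(1,2): 4·1+3·2=10≤10, 3·1+4·2=11≤13, objective 14.
(m,n)=(0,2): 4·0+3·2=6≤10, 3·0+4·2=8≤13, objective 12.
Maximum is 18 at (m,n)=(0,3).

18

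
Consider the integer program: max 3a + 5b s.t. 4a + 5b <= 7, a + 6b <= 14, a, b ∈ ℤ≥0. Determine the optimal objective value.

The continuous relaxation peaks at (0, 1.4) with value 7.00; rounding to a feasible lattice point costs some objective.
(a,b)=(0,1) is feasible, giving 5.
(a,b)=(1,0) is feasible, giving 3.
(a,b)=(0,0) is feasible, giving 0.
Maximum is 5 at (a,b)=(0,1).

5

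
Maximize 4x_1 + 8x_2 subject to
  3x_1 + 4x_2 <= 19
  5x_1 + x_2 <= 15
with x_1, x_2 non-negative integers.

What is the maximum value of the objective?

The continuous relaxation peaks at (0, 4.75) with value 38.00; rounding to a feasible lattice point costs some objective.
(x_1,x_2)=(1,4) is feasible, giving 36.
(x_1,x_2)=(0,4) is feasible, giving 32.
(x_1,x_2)=(2,3) is feasible, giving 32.
No feasible integer point exceeds 36.

36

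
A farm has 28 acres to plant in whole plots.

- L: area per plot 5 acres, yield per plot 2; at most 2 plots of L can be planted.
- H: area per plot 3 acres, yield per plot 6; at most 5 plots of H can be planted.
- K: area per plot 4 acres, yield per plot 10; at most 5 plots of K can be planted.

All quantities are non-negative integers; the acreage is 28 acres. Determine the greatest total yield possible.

This is a bounded integer knapsack.
Take 4×H and 4×K: area 28 ≤ 28, yield 4·6 + 4·10 = 64.
No other integer combination yields more.

64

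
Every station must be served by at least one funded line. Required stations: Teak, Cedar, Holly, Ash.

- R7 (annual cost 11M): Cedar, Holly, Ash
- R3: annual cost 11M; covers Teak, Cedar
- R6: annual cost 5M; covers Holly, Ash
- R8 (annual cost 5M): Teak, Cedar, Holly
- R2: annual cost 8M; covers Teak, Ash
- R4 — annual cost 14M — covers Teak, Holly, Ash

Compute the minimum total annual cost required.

10

Choose R6 and R8: together they cover Teak, Cedar, Holly, Ash — every station.
Total annual cost: 5 + 5 = 10.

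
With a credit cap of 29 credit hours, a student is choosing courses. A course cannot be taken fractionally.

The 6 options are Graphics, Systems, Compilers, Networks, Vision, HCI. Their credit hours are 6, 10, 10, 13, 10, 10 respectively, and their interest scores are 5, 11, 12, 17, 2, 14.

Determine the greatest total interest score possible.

Take Graphics, Networks, and HCI: credit hours 6 + 13 + 10 = 29 ≤ 29, interest score 5 + 17 + 14 = 36.
No other feasible combination does better.

36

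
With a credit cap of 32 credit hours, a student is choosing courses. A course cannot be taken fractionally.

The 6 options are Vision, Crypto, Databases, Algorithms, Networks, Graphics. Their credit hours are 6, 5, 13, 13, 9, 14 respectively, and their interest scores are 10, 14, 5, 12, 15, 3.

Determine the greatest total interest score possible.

This is an integer program with binary decision variables.
Take Crypto, Algorithms, and Networks: credit hours 5 + 13 + 9 = 27 ≤ 32, interest score 14 + 12 + 15 = 41.
No other feasible combination does better.

41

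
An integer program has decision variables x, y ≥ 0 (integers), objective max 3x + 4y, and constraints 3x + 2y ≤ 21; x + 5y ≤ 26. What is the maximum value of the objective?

28

(x,y)=(4,4): 3·4+2·4=20≤21, 1·4+5·4=24≤26, objective 28.
(x,y)=(5,3): 3·5+2·3=21≤21, 1·5+5·3=20≤26, objective 27.
(x,y)=(3,4): 3·3+2·4=17≤21, 1·3+5·4=23≤26, objective 25.
Maximum is 28 at (x,y)=(4,4).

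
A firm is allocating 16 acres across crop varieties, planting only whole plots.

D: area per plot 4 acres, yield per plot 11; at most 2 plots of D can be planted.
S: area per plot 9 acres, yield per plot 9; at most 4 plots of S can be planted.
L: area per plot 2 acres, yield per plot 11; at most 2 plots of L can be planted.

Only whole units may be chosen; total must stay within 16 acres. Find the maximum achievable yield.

44

2×D and 2×L: area 12 ≤ 16, yield 2·11 + 2·11 = 44.
1×D and 2×L: area 8 ≤ 16, yield 1·11 + 2·11 = 33.
Best is 44.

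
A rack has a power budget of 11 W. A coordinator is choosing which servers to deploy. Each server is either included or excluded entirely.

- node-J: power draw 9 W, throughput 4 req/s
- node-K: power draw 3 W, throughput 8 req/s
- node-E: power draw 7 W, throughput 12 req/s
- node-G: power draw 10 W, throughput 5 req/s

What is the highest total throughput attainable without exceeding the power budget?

20

This is an integer program with binary decision variables.
Take node-K and node-E: power draw 3 + 7 = 10 ≤ 11, throughput 8 + 12 = 20.
No other feasible combination does better.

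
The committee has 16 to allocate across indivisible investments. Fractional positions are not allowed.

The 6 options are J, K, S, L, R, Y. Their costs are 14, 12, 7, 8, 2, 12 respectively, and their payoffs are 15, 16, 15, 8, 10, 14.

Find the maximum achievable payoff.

26

Allowing fractional choices, the relaxed optimum would be about 34.3, but investments are indivisible.
S + R: cost 7 + 2 = 9 ≤ 16, payoff 15 + 10 = 25.
J + R: cost 14 + 2 = 16 ≤ 16, payoff 15 + 10 = 25.
K + R: cost 12 + 2 = 14 ≤ 16, payoff 16 + 10 = 26.
Best is K and R with total payoff 26.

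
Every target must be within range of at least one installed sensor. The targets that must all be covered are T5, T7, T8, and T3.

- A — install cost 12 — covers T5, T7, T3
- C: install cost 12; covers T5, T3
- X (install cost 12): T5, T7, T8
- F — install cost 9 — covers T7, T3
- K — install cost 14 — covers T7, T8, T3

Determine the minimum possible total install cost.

21

The greedy cost-per-new-target heuristic would pick A and X for 24, but a cheaper cover exists.
Choose X and F: together they cover T5, T7, T8, T3 — every target.
Total install cost: 12 + 9 = 21.
No cover costs less than 21.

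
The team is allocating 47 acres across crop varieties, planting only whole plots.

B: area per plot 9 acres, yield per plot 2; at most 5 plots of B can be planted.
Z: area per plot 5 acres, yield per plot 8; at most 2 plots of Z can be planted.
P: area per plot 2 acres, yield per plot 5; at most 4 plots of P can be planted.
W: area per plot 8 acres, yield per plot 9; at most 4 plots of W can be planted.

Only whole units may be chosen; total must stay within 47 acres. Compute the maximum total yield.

64

Take 1×Z, 4×P, and 4×W: area 45 ≤ 47, yield 1·8 + 4·5 + 4·9 = 64.
P has the best ratio (5/2) and is taken to its limit of 4; remaining capacity is filled optimally with the others.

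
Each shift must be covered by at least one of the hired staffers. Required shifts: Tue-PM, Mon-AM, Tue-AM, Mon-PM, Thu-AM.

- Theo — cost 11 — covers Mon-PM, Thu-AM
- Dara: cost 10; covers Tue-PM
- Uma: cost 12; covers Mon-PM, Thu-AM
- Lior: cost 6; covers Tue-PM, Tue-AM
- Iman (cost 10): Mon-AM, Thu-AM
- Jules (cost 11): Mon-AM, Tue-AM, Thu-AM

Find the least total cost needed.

27

Choose Theo, Lior, and Iman: together they cover Tue-PM, Mon-AM, Tue-AM, Mon-PM, Thu-AM — every shift.
Total cost: 11 + 6 + 10 = 27.
No cover costs less than 27.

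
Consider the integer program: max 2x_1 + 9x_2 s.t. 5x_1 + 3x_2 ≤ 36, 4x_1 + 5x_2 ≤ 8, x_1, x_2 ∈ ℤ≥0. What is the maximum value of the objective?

The continuous relaxation peaks at (0, 1.6) with value 14.40; rounding to a feasible lattice point costs some objective.
(x_1,x_2)=(0,1) is feasible, giving 9.
(x_1,x_2)=(1,0) is feasible, giving 2.
Maximum is 9 at (x_1,x_2)=(0,1).

9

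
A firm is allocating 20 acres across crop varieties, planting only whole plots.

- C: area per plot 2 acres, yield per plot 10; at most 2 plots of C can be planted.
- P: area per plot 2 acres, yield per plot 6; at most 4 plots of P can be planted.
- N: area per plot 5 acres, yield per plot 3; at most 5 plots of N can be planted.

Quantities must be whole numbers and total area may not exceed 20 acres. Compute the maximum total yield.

Take 2×C, 4×P, and 1×N: area 17 ≤ 20, yield 2·10 + 4·6 + 1·3 = 47.
C has the best ratio (10/2) and is taken to its limit of 2; remaining capacity is filled optimally with the others.

47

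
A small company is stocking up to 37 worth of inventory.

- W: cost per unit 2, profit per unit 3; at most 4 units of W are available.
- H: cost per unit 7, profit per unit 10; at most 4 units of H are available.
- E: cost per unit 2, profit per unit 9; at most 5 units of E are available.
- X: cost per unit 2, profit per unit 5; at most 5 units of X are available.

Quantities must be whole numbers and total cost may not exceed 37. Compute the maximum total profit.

93

This is a bounded integer knapsack.
Take 1×W, 2×H, 5×E, and 5×X: cost 36 ≤ 37, profit 1·3 + 2·10 + 5·9 + 5·5 = 93.
E has the best ratio (9/2) and is taken to its limit of 5; remaining capacity is filled optimally with the others.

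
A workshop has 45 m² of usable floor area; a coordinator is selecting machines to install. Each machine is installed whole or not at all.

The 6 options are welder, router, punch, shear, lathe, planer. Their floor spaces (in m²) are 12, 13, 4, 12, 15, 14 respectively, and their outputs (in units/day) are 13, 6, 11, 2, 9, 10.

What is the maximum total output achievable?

welder + router + punch + lathe: floor space 12 + 13 + 4 + 15 = 44 ≤ 45, output 13 + 6 + 11 + 9 = 39.
welder + punch + lathe + planer: floor space 12 + 4 + 15 + 14 = 45 ≤ 45, output 13 + 11 + 9 + 10 = 43.
welder + router + punch + planer: floor space 12 + 13 + 4 + 14 = 43 ≤ 45, output 13 + 6 + 11 + 10 = 40.
Best is welder, punch, lathe, and planer with total output 43.

43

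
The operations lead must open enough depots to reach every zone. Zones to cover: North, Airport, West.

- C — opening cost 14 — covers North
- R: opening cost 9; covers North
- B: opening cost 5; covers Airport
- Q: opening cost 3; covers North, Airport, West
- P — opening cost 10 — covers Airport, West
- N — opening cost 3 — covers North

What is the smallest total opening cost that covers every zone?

3

Q alone covers North, Airport, West — every zone.
Total opening cost: 3.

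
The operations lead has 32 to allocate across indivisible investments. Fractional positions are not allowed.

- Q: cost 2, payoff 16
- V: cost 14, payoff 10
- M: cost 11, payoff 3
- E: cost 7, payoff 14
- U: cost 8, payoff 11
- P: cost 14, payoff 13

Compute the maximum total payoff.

54

Treat it as a binary knapsack problem.
Take Q, E, U, and P: cost 2 + 7 + 8 + 14 = 31 ≤ 32, payoff 16 + 14 + 11 + 13 = 54.
No other feasible combination does better.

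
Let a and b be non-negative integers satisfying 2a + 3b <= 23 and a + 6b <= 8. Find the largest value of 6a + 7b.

(a,b)=(8,0): 2·8+3·0=16≤23, 1·8+6·0=8≤8, objective 48.
(a,b)=(7,0): 2·7+3·0=14≤23, 1·7+6·0=7≤8, objective 42.
Maximum is 48 at (a,b)=(8,0).

48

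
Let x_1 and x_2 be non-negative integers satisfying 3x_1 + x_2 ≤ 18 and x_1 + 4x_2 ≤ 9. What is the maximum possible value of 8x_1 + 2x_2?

(x_1,x_2)=(6,0): 3·6+1·0=18≤18, 1·6+4·0=6≤9, objective 48.
(x_1,x_2)=(5,1): 3·5+1·1=16≤18, 1·5+4·1=9≤9, objective 42.
(x_1,x_2)=(5,0): 3·5+1·0=15≤18, 1·5+4·0=5≤9, objective 40.
No feasible integer point exceeds 48.

48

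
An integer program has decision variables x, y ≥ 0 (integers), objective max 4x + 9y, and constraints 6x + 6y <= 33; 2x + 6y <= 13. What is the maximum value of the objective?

21

The continuous relaxation peaks at (5, 0.5) with value 24.50; rounding to a feasible lattice point costs some objective.
(x,y)=(3,1): 6·3+6·1=24≤33, 2·3+6·1=12≤13, objective 21.
(x,y)=(5,0): 6·5+6·0=30≤33, 2·5+6·0=10≤13, objective 20.
No feasible integer point exceeds 21.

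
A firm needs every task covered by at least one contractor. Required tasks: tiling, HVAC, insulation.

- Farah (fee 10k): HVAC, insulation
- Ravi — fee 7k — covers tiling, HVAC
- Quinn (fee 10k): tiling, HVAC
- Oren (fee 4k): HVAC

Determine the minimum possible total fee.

Choose Farah and Ravi: together they cover tiling, HVAC, insulation — every task.
Total fee: 10 + 7 = 17.
No cover costs less than 17.

17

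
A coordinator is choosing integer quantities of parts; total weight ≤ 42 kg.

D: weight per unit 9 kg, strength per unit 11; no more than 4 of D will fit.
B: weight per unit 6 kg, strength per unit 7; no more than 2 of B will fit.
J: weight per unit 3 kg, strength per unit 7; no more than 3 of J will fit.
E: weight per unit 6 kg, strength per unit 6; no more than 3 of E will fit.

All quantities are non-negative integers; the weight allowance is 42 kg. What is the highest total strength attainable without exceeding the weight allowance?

61

Take 3×D, 1×B, and 3×J: weight 42 ≤ 42, strength 3·11 + 1·7 + 3·7 = 61.
J has the best ratio (7/3) and is taken to its limit of 3; remaining capacity is filled optimally with the others.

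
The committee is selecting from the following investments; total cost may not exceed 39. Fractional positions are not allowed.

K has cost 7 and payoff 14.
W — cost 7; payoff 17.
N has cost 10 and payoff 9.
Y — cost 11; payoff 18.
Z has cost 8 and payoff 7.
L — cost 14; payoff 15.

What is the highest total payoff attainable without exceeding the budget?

K + W + Y + Z: cost 7 + 7 + 11 + 8 = 33 ≤ 39, payoff 14 + 17 + 18 + 7 = 56.
K + W + N + Y: cost 7 + 7 + 10 + 11 = 35 ≤ 39, payoff 14 + 17 + 9 + 18 = 58.
K + W + Y + L: cost 7 + 7 + 11 + 14 = 39 ≤ 39, payoff 14 + 17 + 18 + 15 = 64.
Best is K, W, Y, and L with total payoff 64.

64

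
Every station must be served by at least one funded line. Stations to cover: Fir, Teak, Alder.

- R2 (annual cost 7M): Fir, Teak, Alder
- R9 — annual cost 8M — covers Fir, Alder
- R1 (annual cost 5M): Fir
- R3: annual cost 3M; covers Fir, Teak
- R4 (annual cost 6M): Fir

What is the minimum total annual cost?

7

The greedy cost-per-new-station heuristic would pick R3 and R2 for 10, but a cheaper cover exists.
R2 alone covers Fir, Teak, Alder — every station.
Total annual cost: 7.
No cover costs less than 7.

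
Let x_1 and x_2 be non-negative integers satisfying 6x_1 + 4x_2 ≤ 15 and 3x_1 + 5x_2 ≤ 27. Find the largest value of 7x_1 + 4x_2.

15

(x_1,x_2)=(1,2) is feasible, giving 15.
(x_1,x_2)=(2,0) is feasible, giving 14.
(x_1,x_2)=(0,3) is feasible, giving 12.
Maximum is 15 at (x_1,x_2)=(1,2).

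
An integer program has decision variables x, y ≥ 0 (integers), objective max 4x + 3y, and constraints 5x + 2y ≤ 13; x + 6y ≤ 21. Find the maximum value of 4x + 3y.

13

(x,y)=(1,3) is feasible, giving 13.
(x,y)=(1,2) is feasible, giving 10.
Maximum is 13 at (x,y)=(1,3).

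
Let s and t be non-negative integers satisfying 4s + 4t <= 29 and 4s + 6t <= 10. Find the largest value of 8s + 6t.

16

The continuous relaxation peaks at (2.5, 0) with value 20.00; rounding to a feasible lattice point costs some objective.
(s,t)=(2,0): 4·2+4·0=8≤29, 4·2+6·0=8≤10, objective 16.
(s,t)=(1,1): 4·1+4·1=8≤29, 4·1+6·1=10≤10, objective 14.
(s,t)=(1,0): 4·1+4·0=4≤29, 4·1+6·0=4≤10, objective 8.
The best lattice point is (2,0), giving 16.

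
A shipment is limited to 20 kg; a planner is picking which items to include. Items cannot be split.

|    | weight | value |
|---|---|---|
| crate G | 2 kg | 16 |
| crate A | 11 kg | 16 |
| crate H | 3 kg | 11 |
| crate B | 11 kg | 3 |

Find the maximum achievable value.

43

Take crate G, crate A, and crate H: weight 2 + 11 + 3 = 16 ≤ 20, value 16 + 16 + 11 = 43.
No other feasible combination does better.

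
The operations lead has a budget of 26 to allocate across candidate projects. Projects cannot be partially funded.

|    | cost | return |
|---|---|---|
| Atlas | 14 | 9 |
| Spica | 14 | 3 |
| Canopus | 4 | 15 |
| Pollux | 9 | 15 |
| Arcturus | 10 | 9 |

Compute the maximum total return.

Canopus + Arcturus: cost 4 + 10 = 14 ≤ 26, return 15 + 9 = 24.
Canopus + Pollux: cost 4 + 9 = 13 ≤ 26, return 15 + 15 = 30.
Canopus + Pollux + Arcturus: cost 4 + 9 + 10 = 23 ≤ 26, return 15 + 15 + 9 = 39.
Best is Canopus, Pollux, and Arcturus with total return 39.

39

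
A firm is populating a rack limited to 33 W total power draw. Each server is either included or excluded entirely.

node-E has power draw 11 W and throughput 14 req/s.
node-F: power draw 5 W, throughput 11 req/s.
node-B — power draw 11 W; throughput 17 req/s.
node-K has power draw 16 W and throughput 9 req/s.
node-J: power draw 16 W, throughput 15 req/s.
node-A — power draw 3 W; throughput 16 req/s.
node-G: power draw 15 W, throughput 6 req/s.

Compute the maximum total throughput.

Allowing fractional choices, the relaxed optimum would be about 60.8, but servers are indivisible.
node-B + node-J + node-A: power draw 11 + 16 + 3 = 30 ≤ 33, throughput 17 + 15 + 16 = 48.
node-E + node-F + node-B + node-A: power draw 11 + 5 + 11 + 3 = 30 ≤ 33, throughput 14 + 11 + 17 + 16 = 58.
node-E + node-B + node-A: power draw 11 + 11 + 3 = 25 ≤ 33, throughput 14 + 17 + 16 = 47.
Best is node-E, node-F, node-B, and node-A with total throughput 58.

58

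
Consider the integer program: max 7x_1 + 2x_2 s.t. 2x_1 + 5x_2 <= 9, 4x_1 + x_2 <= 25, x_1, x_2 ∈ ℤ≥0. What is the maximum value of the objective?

28

The continuous relaxation peaks at (4.5, 0) with value 31.50; rounding to a feasible lattice point costs some objective.
(x_1,x_2)=(4,0): 2·4+5·0=8≤9, 4·4+1·0=16≤25, objective 28.
(x_1,x_2)=(3,0): 2·3+5·0=6≤9, 4·3+1·0=12≤25, objective 21.
No feasible integer point exceeds 28.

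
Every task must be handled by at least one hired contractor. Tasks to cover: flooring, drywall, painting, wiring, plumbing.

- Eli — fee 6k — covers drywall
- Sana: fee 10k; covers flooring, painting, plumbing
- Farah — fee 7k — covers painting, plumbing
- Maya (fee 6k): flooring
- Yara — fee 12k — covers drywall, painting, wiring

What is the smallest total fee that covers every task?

The greedy cost-per-new-task heuristic would pick Sana, Eli, and Yara for 28, but a cheaper cover exists.
Choose Sana and Yara: together they cover flooring, drywall, painting, wiring, plumbing — every task.
Total fee: 10 + 12 = 22.
No cover costs less than 22.

22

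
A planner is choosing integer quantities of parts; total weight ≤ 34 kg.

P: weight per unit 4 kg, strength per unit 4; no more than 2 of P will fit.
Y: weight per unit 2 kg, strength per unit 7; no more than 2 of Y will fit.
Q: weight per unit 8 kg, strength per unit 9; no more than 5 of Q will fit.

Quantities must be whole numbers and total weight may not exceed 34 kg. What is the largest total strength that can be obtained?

45

This is a bounded integer knapsack.
Y has the best ratio (7/2); taking only Y gives at most 2×7 = 14 (stopped by the supply cap of 2).
Mixing does better — 1×P, 2×Y, and 3×Q: weight 32 ≤ 34, strength 1·4 + 2·7 + 3·9 = 45.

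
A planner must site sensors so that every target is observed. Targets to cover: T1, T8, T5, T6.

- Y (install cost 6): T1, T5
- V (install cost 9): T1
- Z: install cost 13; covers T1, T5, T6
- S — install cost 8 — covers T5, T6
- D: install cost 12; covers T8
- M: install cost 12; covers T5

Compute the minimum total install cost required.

The greedy cost-per-new-target heuristic would pick Y, S, and D for 26, but a cheaper cover exists.
Choose Z and D: together they cover T1, T8, T5, T6 — every target.
Total install cost: 13 + 12 = 25.
No cover costs less than 25.

25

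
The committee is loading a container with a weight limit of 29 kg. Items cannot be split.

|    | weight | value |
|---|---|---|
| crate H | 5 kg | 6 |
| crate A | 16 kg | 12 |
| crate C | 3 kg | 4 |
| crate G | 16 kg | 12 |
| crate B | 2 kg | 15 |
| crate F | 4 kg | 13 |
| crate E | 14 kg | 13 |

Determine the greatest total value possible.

This is an integer program with binary decision variables.
Allowing fractional choices, the relaxed optimum would be about 51.8, but items are indivisible.
crate H + crate C + crate B + crate F + crate E: weight 5 + 3 + 2 + 4 + 14 = 28 ≤ 29, value 6 + 4 + 15 + 13 + 13 = 51.
crate H + crate B + crate F + crate E: weight 5 + 2 + 4 + 14 = 25 ≤ 29, value 6 + 15 + 13 + 13 = 47.
crate H + crate A + crate B + crate F: weight 5 + 16 + 2 + 4 = 27 ≤ 29, value 6 + 12 + 15 + 13 = 46.
Best is crate H, crate C, crate B, crate F, and crate E with total value 51.

51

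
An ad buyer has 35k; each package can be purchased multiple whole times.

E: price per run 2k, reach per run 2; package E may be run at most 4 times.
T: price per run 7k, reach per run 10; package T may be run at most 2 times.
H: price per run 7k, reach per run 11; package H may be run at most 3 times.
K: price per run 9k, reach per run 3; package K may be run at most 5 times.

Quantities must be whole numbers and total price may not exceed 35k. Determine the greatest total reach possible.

This is a bounded integer knapsack.
H has the best ratio (11/7); taking only H gives at most 3×11 = 33 (stopped by the supply cap of 3).
Mixing does better — 2×T and 3×H: price 35 ≤ 35, reach 2·10 + 3·11 = 53.

53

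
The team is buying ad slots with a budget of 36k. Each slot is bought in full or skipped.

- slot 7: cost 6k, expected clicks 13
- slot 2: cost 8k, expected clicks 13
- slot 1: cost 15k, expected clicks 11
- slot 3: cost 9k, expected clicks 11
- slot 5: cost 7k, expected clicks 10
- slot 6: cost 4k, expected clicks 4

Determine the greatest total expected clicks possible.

Allowing fractional choices, the relaxed optimum would be about 52.5, but ad slots are indivisible.
slot 7 + slot 2 + slot 3 + slot 5: cost 6 + 8 + 9 + 7 = 30 ≤ 36, expected clicks 13 + 13 + 11 + 10 = 47.
slot 7 + slot 2 + slot 3 + slot 5 + slot 6: cost 6 + 8 + 9 + 7 + 4 = 34 ≤ 36, expected clicks 13 + 13 + 11 + 10 + 4 = 51.
Best is slot 7, slot 2, slot 3, slot 5, and slot 6 with total expected clicks 51.

51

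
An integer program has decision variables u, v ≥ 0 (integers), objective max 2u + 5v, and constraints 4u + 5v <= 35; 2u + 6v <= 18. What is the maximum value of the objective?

17

Relaxing integrality, the LP optimum is 17.86 at (u,v) = (8.57, 0.143), which is not an integer point.
(u,v)=(6,1) is feasible, giving 17.
(u,v)=(8,0) is feasible, giving 16.
No feasible integer point exceeds 17.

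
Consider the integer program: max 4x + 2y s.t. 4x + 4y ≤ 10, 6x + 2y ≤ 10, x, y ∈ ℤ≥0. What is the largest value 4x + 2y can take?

Relaxing integrality, the LP optimum is 7.50 at (x,y) = (1.25, 1.25), which is not an integer point.
(x,y)=(1,1): 4·1+4·1=8≤10, 6·1+2·1=8≤10, objective 6.
(x,y)=(0,2): 4·0+4·2=8≤10, 6·0+2·2=4≤10, objective 4.
(x,y)=(1,0): 4·1+4·0=4≤10, 6·1+2·0=6≤10, objective 4.
Maximum is 6 at (x,y)=(1,1).

6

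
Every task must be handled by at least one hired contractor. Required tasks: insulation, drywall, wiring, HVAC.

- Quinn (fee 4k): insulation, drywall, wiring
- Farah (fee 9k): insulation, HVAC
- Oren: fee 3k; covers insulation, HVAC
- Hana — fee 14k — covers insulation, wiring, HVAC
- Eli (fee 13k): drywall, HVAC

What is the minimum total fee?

7

Choose Quinn and Oren: together they cover insulation, drywall, wiring, HVAC — every task.
Total fee: 4 + 3 = 7.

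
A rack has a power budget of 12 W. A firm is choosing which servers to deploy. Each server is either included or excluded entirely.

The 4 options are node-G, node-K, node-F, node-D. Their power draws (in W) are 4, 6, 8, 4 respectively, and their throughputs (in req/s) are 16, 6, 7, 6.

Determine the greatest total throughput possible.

23

node-G + node-F: power draw 4 + 8 = 12 ≤ 12, throughput 16 + 7 = 23.
node-G + node-D: power draw 4 + 4 = 8 ≤ 12, throughput 16 + 6 = 22.
node-G + node-K: power draw 4 + 6 = 10 ≤ 12, throughput 16 + 6 = 22.
Best is node-G and node-F with total throughput 23.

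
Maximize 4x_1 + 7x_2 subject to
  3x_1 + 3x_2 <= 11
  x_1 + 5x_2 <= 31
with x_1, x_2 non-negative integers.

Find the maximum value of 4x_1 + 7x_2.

(x_1,x_2)=(0,3): 3·0+3·3=9≤11, 1·0+5·3=15≤31, objective 21.
(x_1,x_2)=(1,2): 3·1+3·2=9≤11, 1·1+5·2=11≤31, objective 18.
(x_1,x_2)=(0,2): 3·0+3·2=6≤11, 1·0+5·2=10≤31, objective 14.
Maximum is 21 at (x_1,x_2)=(0,3).

21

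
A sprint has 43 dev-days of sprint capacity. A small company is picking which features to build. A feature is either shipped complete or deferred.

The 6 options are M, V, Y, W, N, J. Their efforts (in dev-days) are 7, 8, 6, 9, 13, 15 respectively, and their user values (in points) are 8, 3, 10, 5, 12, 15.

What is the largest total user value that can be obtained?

M + Y + N + J: effort 7 + 6 + 13 + 15 = 41 ≤ 43, user value 8 + 10 + 12 + 15 = 45.
Y + W + N + J: effort 6 + 9 + 13 + 15 = 43 ≤ 43, user value 10 + 5 + 12 + 15 = 42.
V + Y + N + J: effort 8 + 6 + 13 + 15 = 42 ≤ 43, user value 3 + 10 + 12 + 15 = 40.
Best is M, Y, N, and J with total user value 45.

45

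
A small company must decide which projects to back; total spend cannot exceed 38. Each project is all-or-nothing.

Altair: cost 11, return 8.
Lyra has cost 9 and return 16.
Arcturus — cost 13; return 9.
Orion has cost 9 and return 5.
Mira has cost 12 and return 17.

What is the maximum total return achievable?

This is an integer program with binary decision variables.
Allowing fractional choices, the relaxed optimum would be about 45.2, but projects are indivisible.
Lyra + Arcturus + Mira: cost 9 + 13 + 12 = 34 ≤ 38, return 16 + 9 + 17 = 42.
Lyra + Orion + Mira: cost 9 + 9 + 12 = 30 ≤ 38, return 16 + 5 + 17 = 38.
Altair + Lyra + Mira: cost 11 + 9 + 12 = 32 ≤ 38, return 8 + 16 + 17 = 41.
Best is Lyra, Arcturus, and Mira with total return 42.

42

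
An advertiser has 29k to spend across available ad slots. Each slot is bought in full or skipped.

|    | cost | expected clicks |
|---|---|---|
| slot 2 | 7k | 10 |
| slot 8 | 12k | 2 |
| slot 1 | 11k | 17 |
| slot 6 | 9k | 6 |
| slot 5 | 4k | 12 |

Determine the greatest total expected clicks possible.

39

Take slot 2, slot 1, and slot 5: cost 7 + 11 + 4 = 22 ≤ 29, expected clicks 10 + 17 + 12 = 39.
No other feasible combination does better.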